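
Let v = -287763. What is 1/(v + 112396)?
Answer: -1/175367 ≈ -5.7023e-6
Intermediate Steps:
1/(v + 112396) = 1/(-287763 + 112396) = 1/(-175367) = -1/175367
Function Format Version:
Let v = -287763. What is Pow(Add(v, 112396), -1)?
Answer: Rational(-1, 175367) ≈ -5.7023e-6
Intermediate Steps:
Pow(Add(v, 112396), -1) = Pow(Add(-287763, 112396), -1) = Pow(-175367, -1) = Rational(-1, 175367)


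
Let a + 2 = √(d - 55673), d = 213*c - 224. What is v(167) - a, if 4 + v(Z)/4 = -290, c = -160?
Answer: -1174 - I*√89977 ≈ -1174.0 - 299.96*I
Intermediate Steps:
d = -34304 (d = 213*(-160) - 224 = -34080 - 224 = -34304)
v(Z) = -1176 (v(Z) = -16 + 4*(-290) = -16 - 1160 = -1176)
a = -2 + I*√89977 (a = -2 + √(-34304 - 55673) = -2 + √(-89977) = -2 + I*√89977 ≈ -2.0 + 299.96*I)
v(167) - a = -1176 - (-2 + I*√89977) = -1176 + (2 - I*√89977) = -1174 - I*√89977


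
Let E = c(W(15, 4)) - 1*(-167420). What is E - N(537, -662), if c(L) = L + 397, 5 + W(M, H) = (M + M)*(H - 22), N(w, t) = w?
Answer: 166735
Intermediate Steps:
W(M, H) = -5 + 2*M*(-22 + H) (W(M, H) = -5 + (M + M)*(H - 22) = -5 + (2*M)*(-22 + H) = -5 + 2*M*(-22 + H))
c(L) = 397 + L
E = 167272 (E = (397 + (-5 - 44*15 + 2*4*15)) - 1*(-167420) = (397 + (-5 - 660 + 120)) + 167420 = (397 - 545) + 167420 = -148 + 167420 = 167272)
E - N(537, -662) = 167272 - 1*537 = 167272 - 537 = 166735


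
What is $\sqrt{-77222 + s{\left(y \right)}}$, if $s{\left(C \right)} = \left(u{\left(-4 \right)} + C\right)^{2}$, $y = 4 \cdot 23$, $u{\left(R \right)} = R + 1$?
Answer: $i \sqrt{69301} \approx 263.25 i$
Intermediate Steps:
$u{\left(R \right)} = 1 + R$
$y = 92$
$s{\left(C \right)} = \left(-3 + C\right)^{2}$ ($s{\left(C \right)} = \left(\left(1 - 4\right) + C\right)^{2} = \left(-3 + C\right)^{2}$)
$\sqrt{-77222 + s{\left(y \right)}} = \sqrt{-77222 + \left(-3 + 92\right)^{2}} = \sqrt{-77222 + 89^{2}} = \sqrt{-77222 + 7921} = \sqrt{-69301} = i \sqrt{69301}$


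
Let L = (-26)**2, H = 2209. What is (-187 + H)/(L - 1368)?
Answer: -1011/346 ≈ -2.9220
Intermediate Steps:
L = 676
(-187 + H)/(L - 1368) = (-187 + 2209)/(676 - 1368) = 2022/(-692) = 2022*(-1/692) = -1011/346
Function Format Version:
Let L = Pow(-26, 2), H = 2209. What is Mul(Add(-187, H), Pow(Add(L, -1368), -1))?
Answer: Rational(-1011, 346) ≈ -2.9220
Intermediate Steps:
L = 676
Mul(Add(-187, H), Pow(Add(L, -1368), -1)) = Mul(Add(-187, 2209), Pow(Add(676, -1368), -1)) = Mul(2022, Pow(-692, -1)) = Mul(2022, Rational(-1, 692)) = Rational(-1011, 346)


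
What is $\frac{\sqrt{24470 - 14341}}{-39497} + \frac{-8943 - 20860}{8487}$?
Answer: $- \frac{29803}{8487} - \frac{\sqrt{10129}}{39497} \approx -3.5142$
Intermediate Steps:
$\frac{\sqrt{24470 - 14341}}{-39497} + \frac{-8943 - 20860}{8487} = \sqrt{10129} \left(- \frac{1}{39497}\right) - \frac{29803}{8487} = - \frac{\sqrt{10129}}{39497} - \frac{29803}{8487} = - \frac{29803}{8487} - \frac{\sqrt{10129}}{39497}$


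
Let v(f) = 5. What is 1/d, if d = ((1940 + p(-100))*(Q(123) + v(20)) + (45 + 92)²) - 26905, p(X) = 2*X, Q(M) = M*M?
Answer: 1/26325024 ≈ 3.7987e-8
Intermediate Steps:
Q(M) = M²
d = 26325024 (d = ((1940 + 2*(-100))*(123² + 5) + (45 + 92)²) - 26905 = ((1940 - 200)*(15129 + 5) + 137²) - 26905 = (1740*15134 + 18769) - 26905 = (26333160 + 18769) - 26905 = 26351929 - 26905 = 26325024)
1/d = 1/26325024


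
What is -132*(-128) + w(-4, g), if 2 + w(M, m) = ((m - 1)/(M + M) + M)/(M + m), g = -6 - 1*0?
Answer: 270309/16 ≈ 16894.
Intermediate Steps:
g = -6 (g = -6 + 0 = -6)
w(M, m) = -2 + (M + (-1 + m)/(2*M))/(M + m) (w(M, m) = -2 + ((m - 1)/(M + M) + M)/(M + m) = -2 + ((-1 + m)/((2*M)) + M)/(M + m) = -2 + ((-1 + m)*(1/(2*M)) + M)/(M + m) = -2 + ((-1 + m)/(2*M) + M)/(M + m) = -2 + (M + (-1 + m)/(2*M))/(M + m))
-132*(-128) + w(-4, g) = -132*(-128) + (½)*(-1 - 6 - 2*(-4)² - 4*(-4)*(-6))/(-4*(-4 - 6)) = 16896 + (½)*(-¼)*(-1 - 6 - 2*16 - 96)/(-10) = 16896 + (½)*(-¼)*(-⅒)*(-1 - 6 - 32 - 96) = 16896 + (½)*(-¼)*(-⅒)*(-135) = 16896 - 27/16 = 270309/16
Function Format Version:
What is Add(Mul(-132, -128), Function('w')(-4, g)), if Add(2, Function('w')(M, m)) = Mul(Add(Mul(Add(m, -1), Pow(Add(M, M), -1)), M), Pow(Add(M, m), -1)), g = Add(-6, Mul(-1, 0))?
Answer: Rational(270309, 16) ≈ 16894.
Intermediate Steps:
g = -6 (g = Add(-6, 0) = -6)
Function('w')(M, m) = Add(-2, Mul(Pow(Add(M, m), -1), Add(M, Mul(Rational(1, 2), Pow(M, -1), Add(-1, m))))) (Function('w')(M, m) = Add(-2, Mul(Add(Mul(Add(m, -1), Pow(Add(M, M), -1)), M), Pow(Add(M, m), -1))) = Add(-2, Mul(Add(Mul(Add(-1, m), Pow(Mul(2, M), -1)), M), Pow(Add(M, m), -1))) = Add(-2, Mul(Add(Mul(Add(-1, m), Mul(Rational(1, 2), Pow(M, -1))), M), Pow(Add(M, m), -1))) = Add(-2, Mul(Add(Mul(Rational(1, 2), Pow(M, -1), Add(-1, m)), M), Pow(Add(M, m), -1))) = Add(-2, Mul(Add(M, Mul(Rational(1, 2), Pow(M, -1), Add(-1, m))), Pow(Add(M, m), -1))) = Add(-2, Mul(Pow(Add(M, m), -1), Add(M, Mul(Rational(1, 2), Pow(M, -1), Add(-1, m))))))
Add(Mul(-132, -128), Function('w')(-4, g)) = Add(Mul(-132, -128), Mul(Rational(1, 2), Pow(-4, -1), Pow(Add(-4, -6), -1), Add(-1, -6, Mul(-2, Pow(-4, 2)), Mul(-4, -4, -6)))) = Add(16896, Mul(Rational(1, 2), Rational(-1, 4), Pow(-10, -1), Add(-1, -6, Mul(-2, 16), -96))) = Add(16896, Mul(Rational(1, 2), Rational(-1, 4), Rational(-1, 10), Add(-1, -6, -32, -96))) = Add(16896, Mul(Rational(1, 2), Rational(-1, 4), Rational(-1, 10), -135)) = Add(16896, Rational(-27, 16)) = Rational(270309, 16)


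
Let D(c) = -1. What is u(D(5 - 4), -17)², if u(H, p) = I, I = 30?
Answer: 900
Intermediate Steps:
u(H, p) = 30
u(D(5 - 4), -17)² = 30² = 900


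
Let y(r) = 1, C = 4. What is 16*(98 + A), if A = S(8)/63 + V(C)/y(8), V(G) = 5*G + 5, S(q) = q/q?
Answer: 124000/63 ≈ 1968.3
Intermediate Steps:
S(q) = 1
V(G) = 5 + 5*G
A = 1576/63 (A = 1/63 + (5 + 5*4)/1 = 1*(1/63) + (5 + 20)*1 = 1/63 + 25*1 = 1/63 + 25 = 1576/63 ≈ 25.016)
16*(98 + A) = 16*(98 + 1576/63) = 16*(7750/63) = 124000/63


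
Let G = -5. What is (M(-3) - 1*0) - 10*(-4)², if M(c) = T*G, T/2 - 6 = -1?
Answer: -210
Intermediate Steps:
T = 10 (T = 12 + 2*(-1) = 12 - 2 = 10)
M(c) = -50 (M(c) = 10*(-5) = -50)
(M(-3) - 1*0) - 10*(-4)² = (-50 - 1*0) - 10*(-4)² = (-50 + 0) - 10*16 = -50 - 160 = -210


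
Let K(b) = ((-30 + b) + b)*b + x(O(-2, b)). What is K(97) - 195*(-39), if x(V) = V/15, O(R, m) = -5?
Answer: 70538/3 ≈ 23513.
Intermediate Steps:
x(V) = V/15 (x(V) = V*(1/15) = V/15)
K(b) = -⅓ + b*(-30 + 2*b) (K(b) = ((-30 + b) + b)*b + (1/15)*(-5) = (-30 + 2*b)*b - ⅓ = b*(-30 + 2*b) - ⅓ = -⅓ + b*(-30 + 2*b))
K(97) - 195*(-39) = (-⅓ - 30*97 + 2*97²) - 195*(-39) = (-⅓ - 2910 + 2*9409) + 7605 = (-⅓ - 2910 + 18818) + 7605 = 47723/3 + 7605 = 70538/3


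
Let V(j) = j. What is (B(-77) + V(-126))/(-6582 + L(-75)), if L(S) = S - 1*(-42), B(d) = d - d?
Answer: 2/105 ≈ 0.019048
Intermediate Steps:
B(d) = 0
L(S) = 42 + S (L(S) = S + 42 = 42 + S)
(B(-77) + V(-126))/(-6582 + L(-75)) = (0 - 126)/(-6582 + (42 - 75)) = -126/(-6582 - 33) = -126/(-6615) = -126*(-1/6615) = 2/105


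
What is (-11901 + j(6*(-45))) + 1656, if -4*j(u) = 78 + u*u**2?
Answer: 9820971/2 ≈ 4.9105e+6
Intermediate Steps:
j(u) = -39/2 - u**3/4 (j(u) = -(78 + u*u**2)/4 = -(78 + u**3)/4 = -39/2 - u**3/4)
(-11901 + j(6*(-45))) + 1656 = (-11901 + (-39/2 - (6*(-45))**3/4)) + 1656 = (-11901 + (-39/2 - 1/4*(-270)**3)) + 1656 = (-11901 + (-39/2 - 1/4*(-19683000))) + 1656 = (-11901 + (-39/2 + 4920750)) + 1656 = (-11901 + 9841461/2) + 1656 = 9817659/2 + 1656 = 9820971/2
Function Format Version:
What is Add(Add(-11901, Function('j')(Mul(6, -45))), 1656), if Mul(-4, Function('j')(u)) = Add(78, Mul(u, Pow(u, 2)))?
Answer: Rational(9820971, 2) ≈ 4.9105e+6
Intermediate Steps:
Function('j')(u) = Add(Rational(-39, 2), Mul(Rational(-1, 4), Pow(u, 3))) (Function('j')(u) = Mul(Rational(-1, 4), Add(78, Mul(u, Pow(u, 2)))) = Mul(Rational(-1, 4), Add(78, Pow(u, 3))) = Add(Rational(-39, 2), Mul(Rational(-1, 4), Pow(u, 3))))
Add(Add(-11901, Function('j')(Mul(6, -45))), 1656) = Add(Add(-11901, Add(Rational(-39, 2), Mul(Rational(-1, 4), Pow(Mul(6, -45), 3)))), 1656) = Add(Add(-11901, Add(Rational(-39, 2), Mul(Rational(-1, 4), Pow(-270, 3)))), 1656) = Add(Add(-11901, Add(Rational(-39, 2), Mul(Rational(-1, 4), -19683000))), 1656) = Add(Add(-11901, Add(Rational(-39, 2), 4920750)), 1656) = Add(Add(-11901, Rational(9841461, 2)), 1656) = Add(Rational(9817659, 2), 1656) = Rational(9820971, 2)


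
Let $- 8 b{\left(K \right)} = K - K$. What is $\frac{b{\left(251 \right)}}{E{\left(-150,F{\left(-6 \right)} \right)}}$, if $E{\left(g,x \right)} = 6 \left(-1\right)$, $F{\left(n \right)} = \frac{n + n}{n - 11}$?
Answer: $0$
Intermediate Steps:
$F{\left(n \right)} = \frac{2 n}{-11 + n}$
$b{\left(K \right)} = 0$ ($b{\left(K \right)} = - \frac{K - K}{8} = \left(- \frac{1}{8}\right) 0 = 0$)
$E{\left(g,x \right)} = -6$
$\frac{b{\left(251 \right)}}{E{\left(-150,F{\left(-6 \right)} \right)}} = \frac{0}{-6} = 0 \left(- \frac{1}{6}\right) = 0$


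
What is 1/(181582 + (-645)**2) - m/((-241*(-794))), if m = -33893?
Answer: 20254885405/114354489878 ≈ 0.17712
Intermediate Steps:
1/(181582 + (-645)**2) - m/((-241*(-794))) = 1/(181582 + (-645)**2) - (-33893)/((-241*(-794))) = 1/(181582 + 416025) - (-33893)/191354 = 1/597607 - (-33893)/191354 = 1/597607 - 1*(-33893/191354) = 1/597607 + 33893/191354 = 20254885405/114354489878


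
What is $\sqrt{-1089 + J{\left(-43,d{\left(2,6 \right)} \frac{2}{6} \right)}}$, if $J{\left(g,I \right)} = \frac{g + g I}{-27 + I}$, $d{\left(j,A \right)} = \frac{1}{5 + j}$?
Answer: $\frac{i \sqrt{87083062}}{283} \approx 32.975 i$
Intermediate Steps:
$J{\left(g,I \right)} = \frac{g + I g}{-27 + I}$
$\sqrt{-1089 + J{\left(-43,d{\left(2,6 \right)} \frac{2}{6} \right)}} = \sqrt{-1089 - \frac{43 \left(1 + \frac{2 \cdot \frac{1}{6}}{5 + 2}\right)}{-27 + \frac{2 \cdot \frac{1}{6}}{5 + 2}}} = \sqrt{-1089 - \frac{43 \left(1 + \frac{2 \cdot \frac{1}{6}}{7}\right)}{-27 + \frac{2 \cdot \frac{1}{6}}{7}}} = \sqrt{-1089 - \frac{43 \left(1 + \frac{1}{7} \cdot \frac{1}{3}\right)}{-27 + \frac{1}{7} \cdot \frac{1}{3}}} = \sqrt{-1089 - \frac{43 \left(1 + \frac{1}{21}\right)}{-27 + \frac{1}{21}}} = \sqrt{-1089 - 43 \frac{1}{- \frac{566}{21}} \cdot \frac{22}{21}} = \sqrt{-1089 - \left(- \frac{903}{566}\right) \frac{22}{21}} = \sqrt{-1089 + \frac{473}{283}} = \sqrt{- \frac{307714}{283}} = \frac{i \sqrt{87083062}}{283}$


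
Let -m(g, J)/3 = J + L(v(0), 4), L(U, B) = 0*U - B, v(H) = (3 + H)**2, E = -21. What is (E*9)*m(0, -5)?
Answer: -5103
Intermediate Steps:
L(U, B) = -B (L(U, B) = 0 - B = -B)
m(g, J) = 12 - 3*J (m(g, J) = -3*(J - 1*4) = -3*(J - 4) = -3*(-4 + J) = 12 - 3*J)
(E*9)*m(0, -5) = (-21*9)*(12 - 3*(-5)) = -189*(12 + 15) = -189*27 = -5103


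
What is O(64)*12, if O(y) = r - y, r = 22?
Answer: -504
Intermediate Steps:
O(y) = 22 - y
O(64)*12 = (22 - 1*64)*12 = (22 - 64)*12 = -42*12 = -504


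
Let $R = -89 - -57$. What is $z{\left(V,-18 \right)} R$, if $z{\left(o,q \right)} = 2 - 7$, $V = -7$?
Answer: $160$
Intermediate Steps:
$R = -32$ ($R = -89 + 57 = -32$)
$z{\left(o,q \right)} = -5$ ($z{\left(o,q \right)} = 2 - 7 = -5$)
$z{\left(V,-18 \right)} R = \left(-5\right) \left(-32\right) = 160$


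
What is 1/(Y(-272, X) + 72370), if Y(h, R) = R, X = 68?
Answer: 1/72438 ≈ 1.3805e-5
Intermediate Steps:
1/(Y(-272, X) + 72370) = 1/(68 + 72370) = 1/72438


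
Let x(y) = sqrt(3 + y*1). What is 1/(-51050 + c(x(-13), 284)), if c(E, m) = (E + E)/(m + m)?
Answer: -411748880/21019780324001 - 142*I*sqrt(10)/105098901620005 ≈ -1.9589e-5 - 4.2726e-12*I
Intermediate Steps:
x(y) = sqrt(3 + y)
c(E, m) = E/m (c(E, m) = (2*E)/((2*m)) = (2*E)*(1/(2*m)) = E/m)
1/(-51050 + c(x(-13), 284)) = 1/(-51050 + sqrt(3 - 13)/284) = 1/(-51050 + sqrt(-10)*(1/284)) = 1/(-51050 + (I*sqrt(10))*(1/284)) = 1/(-51050 + I*sqrt(10)/284)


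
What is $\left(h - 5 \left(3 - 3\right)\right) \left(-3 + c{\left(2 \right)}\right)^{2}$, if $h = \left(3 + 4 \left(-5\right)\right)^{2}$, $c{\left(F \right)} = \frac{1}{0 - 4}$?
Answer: $\frac{48841}{16} \approx 3052.6$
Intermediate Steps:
$c{\left(F \right)} = - \frac{1}{4}$ ($c{\left(F \right)} = \frac{1}{-4} = - \frac{1}{4}$)
$h = 289$ ($h = \left(3 - 20\right)^{2} = \left(-17\right)^{2} = 289$)
$\left(h - 5 \left(3 - 3\right)\right) \left(-3 + c{\left(2 \right)}\right)^{2} = \left(289 - 5 \left(3 - 3\right)\right) \left(-3 - \frac{1}{4}\right)^{2} = \left(289 - 0\right) \left(- \frac{13}{4}\right)^{2} = \left(289 + 0\right) \frac{169}{16} = 289 \cdot \frac{169}{16} = \frac{48841}{16}$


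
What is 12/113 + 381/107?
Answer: 44337/12091 ≈ 3.6669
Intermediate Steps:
12/113 + 381/107 = 44337/12091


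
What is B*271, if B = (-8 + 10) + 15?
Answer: 4607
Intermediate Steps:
B = 17 (B = 2 + 15 = 17)
B*271 = 17*271 = 4607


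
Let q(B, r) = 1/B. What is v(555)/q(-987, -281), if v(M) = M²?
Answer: -304020675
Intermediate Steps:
v(555)/q(-987, -281) = 555²/(1/(-987)) = 308025/(-1/987) = 308025*(-987) = -304020675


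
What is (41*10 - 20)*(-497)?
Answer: -193830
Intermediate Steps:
(41*10 - 20)*(-497) = (410 - 20)*(-497) = 390*(-497) = -193830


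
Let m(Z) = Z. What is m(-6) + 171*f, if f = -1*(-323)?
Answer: 55227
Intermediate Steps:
f = 323
m(-6) + 171*f = -6 + 171*323 = -6 + 55233 = 55227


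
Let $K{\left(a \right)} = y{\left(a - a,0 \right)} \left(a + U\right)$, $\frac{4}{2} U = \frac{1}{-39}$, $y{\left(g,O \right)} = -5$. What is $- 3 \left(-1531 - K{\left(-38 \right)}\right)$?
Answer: $\frac{134243}{26} \approx 5163.2$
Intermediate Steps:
$U = - \frac{1}{78}$ ($U = \frac{1}{2 \left(-39\right)} = \frac{1}{2} \left(- \frac{1}{39}\right) = - \frac{1}{78} \approx -0.012821$)
$K{\left(a \right)} = \frac{5}{78} - 5 a$ ($K{\left(a \right)} = - 5 \left(a - \frac{1}{78}\right) = - 5 \left(- \frac{1}{78} + a\right) = \frac{5}{78} - 5 a$)
$- 3 \left(-1531 - K{\left(-38 \right)}\right) = - 3 \left(-1531 - \left(\frac{5}{78} - -190\right)\right) = - 3 \left(-1531 - \left(\frac{5}{78} + 190\right)\right) = - 3 \left(-1531 - \frac{14825}{78}\right) = \left(-3\right) \left(- \frac{134243}{78}\right) = \frac{134243}{26}$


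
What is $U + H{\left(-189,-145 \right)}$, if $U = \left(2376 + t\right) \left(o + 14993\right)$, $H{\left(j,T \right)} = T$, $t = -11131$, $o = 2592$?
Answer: $-153956820$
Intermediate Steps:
$U = -153956675$ ($U = \left(2376 - 11131\right) \left(2592 + 14993\right) = \left(-8755\right) 17585 = -153956675$)
$U + H{\left(-189,-145 \right)} = -153956675 - 145 = -153956820$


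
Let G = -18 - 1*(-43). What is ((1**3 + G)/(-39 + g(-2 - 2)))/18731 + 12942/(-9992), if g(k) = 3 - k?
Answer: -484849441/374320304 ≈ -1.2953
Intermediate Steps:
G = 25 (G = -18 + 43 = 25)
((1**3 + G)/(-39 + g(-2 - 2)))/18731 + 12942/(-9992) = ((1**3 + 25)/(-39 + (3 - (-2 - 2))))/18731 + 12942/(-9992) = ((1 + 25)/(-39 + (3 - 1*(-4))))*(1/18731) + 12942*(-1/9992) = (26/(-39 + (3 + 4)))*(1/18731) - 6471/4996 = (26/(-39 + 7))*(1/18731) - 6471/4996 = (26/(-32))*(1/18731) - 6471/4996 = (26*(-1/32))*(1/18731) - 6471/4996 = -13/16*1/18731 - 6471/4996 = -13/299696 - 6471/4996 = -484849441/374320304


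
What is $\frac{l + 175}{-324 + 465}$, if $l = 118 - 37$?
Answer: $\frac{256}{141} \approx 1.8156$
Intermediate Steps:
$l = 81$ ($l = 118 - 37 = 81$)
$\frac{l + 175}{-324 + 465} = \frac{81 + 175}{-324 + 465} = \frac{256}{141}$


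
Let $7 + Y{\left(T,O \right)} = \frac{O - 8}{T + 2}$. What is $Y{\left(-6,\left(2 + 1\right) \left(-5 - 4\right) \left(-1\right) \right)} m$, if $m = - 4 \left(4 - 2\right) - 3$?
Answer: $\frac{517}{4} \approx 129.25$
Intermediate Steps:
$Y{\left(T,O \right)} = -7 + \frac{-8 + O}{2 + T}$ ($Y{\left(T,O \right)} = -7 + \frac{O - 8}{T + 2} = -7 + \frac{-8 + O}{2 + T}$)
$m = -11$ ($m = \left(-4\right) 2 - 3 = -8 - 3 = -11$)
$Y{\left(-6,\left(2 + 1\right) \left(-5 - 4\right) \left(-1\right) \right)} m = \frac{-22 + \left(2 + 1\right) \left(-5 - 4\right) \left(-1\right) - -42}{2 - 6} \left(-11\right) = \frac{-22 + 3 \left(-9\right) \left(-1\right) + 42}{-4} \left(-11\right) = - \frac{-22 - -27 + 42}{4} \left(-11\right) = - \frac{-22 + 27 + 42}{4} \left(-11\right) = \left(- \frac{1}{4}\right) 47 \left(-11\right) = \left(- \frac{47}{4}\right) \left(-11\right) = \frac{517}{4}$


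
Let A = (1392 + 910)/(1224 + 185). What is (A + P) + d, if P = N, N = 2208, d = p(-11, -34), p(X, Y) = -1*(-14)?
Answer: 3133100/1409 ≈ 2223.6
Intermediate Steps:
p(X, Y) = 14
d = 14
A = 2302/1409 ≈ 1.6338
P = 2208
(A + P) + d = (2302/1409 + 2208) + 14 = 3113374/1409 + 14 = 3133100/1409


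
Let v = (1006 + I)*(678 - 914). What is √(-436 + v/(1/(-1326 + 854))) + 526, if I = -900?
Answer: 526 + 2*√2951779 ≈ 3962.1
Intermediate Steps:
v = -25016 (v = (1006 - 900)*(678 - 914) = 106*(-236) = -25016)
√(-436 + v/(1/(-1326 + 854))) + 526 = √(-436 - 25016/(1/(-1326 + 854))) + 526 = √(-436 - 25016/(1/(-472))) + 526 = √(-436 - 25016/(-1/472)) + 526 = √(-436 - 25016*(-472)) + 526 = √(-436 + 11807552) + 526 = √11807116 + 526 = 2*√2951779 + 526 = 526 + 2*√2951779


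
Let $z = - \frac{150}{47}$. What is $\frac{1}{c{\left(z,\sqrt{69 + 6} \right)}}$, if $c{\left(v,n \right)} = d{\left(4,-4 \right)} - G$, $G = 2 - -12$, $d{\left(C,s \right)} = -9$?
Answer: $- \frac{1}{23} \approx -0.043478$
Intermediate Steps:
$G = 14$ ($G = 2 + 12 = 14$)
$z = - \frac{150}{47}$ ($z = \left(-150\right) \frac{1}{47} = - \frac{150}{47} \approx -3.1915$)
$c{\left(v,n \right)} = -23$ ($c{\left(v,n \right)} = -9 - 14 = -23$)
$\frac{1}{c{\left(z,\sqrt{69 + 6} \right)}} = \frac{1}{-23} = - \frac{1}{23}$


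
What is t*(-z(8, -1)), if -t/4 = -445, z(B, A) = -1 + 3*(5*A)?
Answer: 28480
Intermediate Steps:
z(B, A) = -1 + 15*A
t = 1780 (t = -4*(-445) = 1780)
t*(-z(8, -1)) = 1780*(-(-1 + 15*(-1))) = 1780*(-(-1 - 15)) = 1780*(-1*(-16)) = 1780*16 = 28480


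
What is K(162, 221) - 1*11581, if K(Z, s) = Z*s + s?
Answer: 24442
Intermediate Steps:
K(Z, s) = s + Z*s
K(162, 221) - 1*11581 = 221*(1 + 162) - 1*11581 = 221*163 - 11581 = 36023 - 11581 = 24442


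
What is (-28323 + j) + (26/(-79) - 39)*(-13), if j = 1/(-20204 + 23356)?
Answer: -6925341073/249008 ≈ -27812.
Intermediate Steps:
j = 1/3152 ≈ 0.00031726
(-28323 + j) + (26/(-79) - 39)*(-13) = (-28323 + 1/3152) + (26/(-79) - 39)*(-13) = -89274095/3152 + (26*(-1/79) - 39)*(-13) = -89274095/3152 + (-26/79 - 39)*(-13) = -89274095/3152 - 3107/79*(-13) = -89274095/3152 + 40391/79 = -6925341073/249008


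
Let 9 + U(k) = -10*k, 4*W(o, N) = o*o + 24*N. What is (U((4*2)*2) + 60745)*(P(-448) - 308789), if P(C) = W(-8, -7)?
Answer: -18706777440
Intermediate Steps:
W(o, N) = 6*N + o²/4 (W(o, N) = (o*o + 24*N)/4 = (o² + 24*N)/4 = 6*N + o²/4)
P(C) = -26 (P(C) = 6*(-7) + (¼)*(-8)² = -42 + (¼)*64 = -42 + 16 = -26)
U(k) = -9 - 10*k
(U((4*2)*2) + 60745)*(P(-448) - 308789) = ((-9 - 10*4*2*2) + 60745)*(-26 - 308789) = ((-9 - 80*2) + 60745)*(-308815) = ((-9 - 10*16) + 60745)*(-308815) = ((-9 - 160) + 60745)*(-308815) = (-169 + 60745)*(-308815) = 60576*(-308815) = -18706777440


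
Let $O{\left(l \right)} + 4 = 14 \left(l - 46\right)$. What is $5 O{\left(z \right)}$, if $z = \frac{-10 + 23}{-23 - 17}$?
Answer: $- \frac{13051}{4} \approx -3262.8$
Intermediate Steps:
$z = - \frac{13}{40}$ ($z = \frac{13}{-40} = 13 \left(- \frac{1}{40}\right) = - \frac{13}{40} \approx -0.325$)
$O{\left(l \right)} = -648 + 14 l$ ($O{\left(l \right)} = -4 + 14 \left(l - 46\right) = -4 + 14 \left(-46 + l\right) = -4 + \left(-644 + 14 l\right) = -648 + 14 l$)
$5 O{\left(z \right)} = 5 \left(-648 + 14 \left(- \frac{13}{40}\right)\right) = 5 \left(-648 - \frac{91}{20}\right) = 5 \left(- \frac{13051}{20}\right) = - \frac{13051}{4}$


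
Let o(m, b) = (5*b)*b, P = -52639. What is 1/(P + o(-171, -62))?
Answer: -1/33419 ≈ -2.9923e-5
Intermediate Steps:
o(m, b) = 5*b²
1/(P + o(-171, -62)) = 1/(-52639 + 5*(-62)²) = 1/(-52639 + 5*3844) = 1/(-52639 + 19220) = 1/(-33419) = -1/33419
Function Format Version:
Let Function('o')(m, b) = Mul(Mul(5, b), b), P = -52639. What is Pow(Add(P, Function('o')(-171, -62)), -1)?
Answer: Rational(-1, 33419) ≈ -2.9923e-5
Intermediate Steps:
Function('o')(m, b) = Mul(5, Pow(b, 2))
Pow(Add(P, Function('o')(-171, -62)), -1) = Pow(Add(-52639, Mul(5, Pow(-62, 2))), -1) = Pow(Add(-52639, Mul(5, 3844)), -1) = Pow(Add(-52639, 19220), -1) = Pow(-33419, -1) = Rational(-1, 33419)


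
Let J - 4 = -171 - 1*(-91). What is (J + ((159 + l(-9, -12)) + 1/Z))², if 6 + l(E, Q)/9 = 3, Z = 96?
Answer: 28912129/9216 ≈ 3137.2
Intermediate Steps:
l(E, Q) = -27 (l(E, Q) = -54 + 9*3 = -54 + 27 = -27)
J = -76 (J = 4 + (-171 - 1*(-91)) = 4 + (-171 + 91) = 4 - 80 = -76)
(J + ((159 + l(-9, -12)) + 1/Z))² = (-76 + ((159 - 27) + 1/96))² = (-76 + (132 + 1/96))² = (-76 + 12673/96)² = (5377/96)² = 28912129/9216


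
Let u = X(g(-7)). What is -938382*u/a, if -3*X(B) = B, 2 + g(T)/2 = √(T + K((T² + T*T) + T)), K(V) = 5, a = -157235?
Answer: 1251176/157235 - 625588*I*√2/157235 ≈ 7.9574 - 5.6267*I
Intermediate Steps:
g(T) = -4 + 2*√(5 + T) (g(T) = -4 + 2*√(T + 5) = -4 + 2*√(5 + T))
X(B) = -B/3
u = 4/3 - 2*I*√2/3 (u = -(-4 + 2*√(5 - 7))/3 = -(-4 + 2*√(-2))/3 = -(-4 + 2*(I*√2))/3 = -(-4 + 2*I*√2)/3 = 4/3 - 2*I*√2/3 ≈ 1.3333 - 0.94281*I)
-938382*u/a = -(-1251176/157235 + 625588*I*√2/157235) = -938382*(-4/471705 + 2*I*√2/471705) = 1251176/157235 - 625588*I*√2/157235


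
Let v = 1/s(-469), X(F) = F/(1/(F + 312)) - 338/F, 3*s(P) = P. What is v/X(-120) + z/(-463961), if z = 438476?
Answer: -14960481460336/15830015732041 ≈ -0.94507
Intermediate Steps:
s(P) = P/3
X(F) = -338/F + F*(312 + F) (X(F) = F/(1/(312 + F)) - 338/F = F*(312 + F) - 338/F = -338/F + F*(312 + F))
v = -3/469 (v = 1/((⅓)*(-469)) = 1/(-469/3) = -3/469 ≈ -0.0063966)
v/X(-120) + z/(-463961) = -3*(-120/(-338 + (-120)²*(312 - 120)))/469 + 438476/(-463961) = -3*(-120/(-338 + 14400*192))/469 + 438476*(-1/463961) = -3*(-120/(-338 + 2764800))/469 - 438476/463961 = -3/(469*((-1/120*2764462))) - 438476/463961 = -3/(469*(-1382231/60)) - 438476/463961 = -3/469*(-60/1382231) - 438476/463961 = 180/648266339 - 438476/463961 = -14960481460336/15830015732041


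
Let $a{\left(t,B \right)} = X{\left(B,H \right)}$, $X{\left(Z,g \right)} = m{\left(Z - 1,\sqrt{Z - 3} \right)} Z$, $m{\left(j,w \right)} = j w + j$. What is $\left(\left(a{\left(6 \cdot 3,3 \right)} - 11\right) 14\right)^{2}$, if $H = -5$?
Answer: $4900$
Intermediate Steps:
$m{\left(j,w \right)} = j + j w$
$X{\left(Z,g \right)} = Z \left(1 + \sqrt{-3 + Z}\right) \left(-1 + Z\right)$ ($X{\left(Z,g \right)} = \left(Z - 1\right) \left(1 + \sqrt{Z - 3}\right) Z = \left(-1 + Z\right) \left(1 + \sqrt{-3 + Z}\right) Z = \left(1 + \sqrt{-3 + Z}\right) \left(-1 + Z\right) Z = Z \left(1 + \sqrt{-3 + Z}\right) \left(-1 + Z\right)$)
$a{\left(t,B \right)} = B \left(1 + \sqrt{-3 + B}\right) \left(-1 + B\right)$
$\left(\left(a{\left(6 \cdot 3,3 \right)} - 11\right) 14\right)^{2} = \left(\left(3 \left(1 + \sqrt{-3 + 3}\right) \left(-1 + 3\right) - 11\right) 14\right)^{2} = \left(\left(3 \left(1 + \sqrt{0}\right) 2 - 11\right) 14\right)^{2} = \left(\left(3 \left(1 + 0\right) 2 - 11\right) 14\right)^{2} = \left(\left(3 \cdot 1 \cdot 2 - 11\right) 14\right)^{2} = \left(\left(6 - 11\right) 14\right)^{2} = \left(\left(-5\right) 14\right)^{2} = \left(-70\right)^{2} = 4900$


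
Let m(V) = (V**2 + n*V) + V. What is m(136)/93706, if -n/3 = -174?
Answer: 44812/46853 ≈ 0.95644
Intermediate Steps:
n = 522 (n = -3*(-174) = 522)
m(V) = V**2 + 523*V (m(V) = (V**2 + 522*V) + V = V**2 + 523*V)
m(136)/93706 = (136*(523 + 136))/93706 = (136*659)*(1/93706) = 89624*(1/93706) = 44812/46853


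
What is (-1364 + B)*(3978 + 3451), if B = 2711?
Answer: 10006863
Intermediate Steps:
(-1364 + B)*(3978 + 3451) = (-1364 + 2711)*(3978 + 3451) = 1347*7429 = 10006863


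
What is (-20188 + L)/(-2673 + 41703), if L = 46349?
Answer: 26161/39030 ≈ 0.67028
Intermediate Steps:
(-20188 + L)/(-2673 + 41703) = (-20188 + 46349)/(-2673 + 41703) = 26161/39030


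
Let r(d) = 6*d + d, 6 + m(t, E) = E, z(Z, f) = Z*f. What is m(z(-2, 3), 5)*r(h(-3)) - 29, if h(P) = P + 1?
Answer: -15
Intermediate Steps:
h(P) = 1 + P
m(t, E) = -6 + E
r(d) = 7*d
m(z(-2, 3), 5)*r(h(-3)) - 29 = (-6 + 5)*(7*(1 - 3)) - 29 = -7*(-2) - 29 = -1*(-14) - 29 = 14 - 29 = -15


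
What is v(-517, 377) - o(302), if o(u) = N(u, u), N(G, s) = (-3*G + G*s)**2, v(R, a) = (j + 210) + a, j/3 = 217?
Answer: -8153727566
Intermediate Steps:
j = 651 (j = 3*217 = 651)
v(R, a) = 861 + a (v(R, a) = (651 + 210) + a = 861 + a)
o(u) = u**2*(-3 + u)**2
v(-517, 377) - o(302) = (861 + 377) - 302**2*(-3 + 302)**2 = 1238 - 91204*299**2 = 1238 - 91204*89401 = 1238 - 1*8153728804 = 1238 - 8153728804 = -8153727566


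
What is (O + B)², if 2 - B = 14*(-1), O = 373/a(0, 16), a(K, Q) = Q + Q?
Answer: 783225/1024 ≈ 764.87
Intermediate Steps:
a(K, Q) = 2*Q
O = 373/32 (O = 373/((2*16)) = 373/32 ≈ 11.656)
B = 16 (B = 2 - 14*(-1) = 2 - 1*(-14) = 2 + 14 = 16)
(O + B)² = (373/32 + 16)² = (885/32)² = 783225/1024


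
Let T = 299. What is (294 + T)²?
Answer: 351649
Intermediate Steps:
(294 + T)² = (294 + 299)² = 593² = 351649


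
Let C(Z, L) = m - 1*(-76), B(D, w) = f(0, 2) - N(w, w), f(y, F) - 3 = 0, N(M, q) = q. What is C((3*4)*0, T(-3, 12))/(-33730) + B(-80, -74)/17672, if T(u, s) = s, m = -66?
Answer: 242049/59607656 ≈ 0.0040607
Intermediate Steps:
f(y, F) = 3 (f(y, F) = 3 + 0 = 3)
B(D, w) = 3 - w
C(Z, L) = 10 (C(Z, L) = -66 - 1*(-76) = -66 + 76 = 10)
C((3*4)*0, T(-3, 12))/(-33730) + B(-80, -74)/17672 = 10/(-33730) + (3 - 1*(-74))/17672 = 10*(-1/33730) + (3 + 74)*(1/17672) = -1/3373 + 77*(1/17672) = -1/3373 + 77/17672 = 242049/59607656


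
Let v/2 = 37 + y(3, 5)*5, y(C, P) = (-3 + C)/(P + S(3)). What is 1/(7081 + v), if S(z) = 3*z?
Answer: 1/7155 ≈ 0.00013976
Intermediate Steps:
y(C, P) = (-3 + C)/(9 + P) (y(C, P) = (-3 + C)/(P + 3*3) = (-3 + C)/(P + 9) = (-3 + C)/(9 + P))
v = 74 (v = 2*(37 + ((-3 + 3)/(9 + 5))*5) = 2*(37 + (0/14)*5) = 2*(37 + ((1/14)*0)*5) = 2*(37 + 0*5) = 2*(37 + 0) = 2*37 = 74)
1/(7081 + v) = 1/(7081 + 74) = 1/7155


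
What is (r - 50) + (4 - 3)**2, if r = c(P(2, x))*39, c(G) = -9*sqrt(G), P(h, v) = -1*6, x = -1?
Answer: -49 - 351*I*sqrt(6) ≈ -49.0 - 859.77*I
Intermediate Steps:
P(h, v) = -6
r = -351*I*sqrt(6) (r = -9*I*sqrt(6)*39 = -351*I*sqrt(6) ≈ -859.77*I)
(r - 50) + (4 - 3)**2 = (-351*I*sqrt(6) - 50) + (4 - 3)**2 = (-50 - 351*I*sqrt(6)) + 1**2 = (-50 - 351*I*sqrt(6)) + 1 = -49 - 351*I*sqrt(6)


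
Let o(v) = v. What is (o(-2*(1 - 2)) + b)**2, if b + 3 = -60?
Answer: 3721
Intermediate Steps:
b = -63 (b = -3 - 60 = -63)
(o(-2*(1 - 2)) + b)**2 = (-2*(1 - 2) - 63)**2 = (-2*(-1) - 63)**2 = (2 - 63)**2 = (-61)**2 = 3721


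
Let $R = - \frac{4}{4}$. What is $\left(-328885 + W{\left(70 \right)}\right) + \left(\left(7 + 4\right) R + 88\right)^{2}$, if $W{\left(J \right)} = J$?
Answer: $-322886$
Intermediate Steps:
$R = -1$ ($R = \left(-4\right) \frac{1}{4} = -1$)
$\left(-328885 + W{\left(70 \right)}\right) + \left(\left(7 + 4\right) R + 88\right)^{2} = \left(-328885 + 70\right) + \left(\left(7 + 4\right) \left(-1\right) + 88\right)^{2} = -328815 + \left(11 \left(-1\right) + 88\right)^{2} = -328815 + \left(-11 + 88\right)^{2} = -328815 + 77^{2} = -328815 + 5929 = -322886$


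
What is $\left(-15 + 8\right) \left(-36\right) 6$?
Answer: $1512$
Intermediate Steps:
$\left(-15 + 8\right) \left(-36\right) 6 = \left(-7\right) \left(-36\right) 6 = 252 \cdot 6 = 1512$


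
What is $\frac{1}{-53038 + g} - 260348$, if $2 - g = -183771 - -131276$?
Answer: $- \frac{140848269}{541} \approx -2.6035 \cdot 10^{5}$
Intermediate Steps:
$g = 52497$ ($g = 2 - \left(-183771 - -131276\right) = 2 - \left(-183771 + 131276\right) = 2 - -52495 = 2 + 52495 = 52497$)
$\frac{1}{-53038 + g} - 260348 = \frac{1}{-53038 + 52497} - 260348 = \frac{1}{-541} - 260348 = - \frac{1}{541} - 260348 = - \frac{140848269}{541}$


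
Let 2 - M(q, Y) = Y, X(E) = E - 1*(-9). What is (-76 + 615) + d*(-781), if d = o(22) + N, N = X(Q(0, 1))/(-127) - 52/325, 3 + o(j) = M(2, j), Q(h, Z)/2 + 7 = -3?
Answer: 58925823/3175 ≈ 18559.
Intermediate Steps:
Q(h, Z) = -20 (Q(h, Z) = -14 + 2*(-3) = -14 - 6 = -20)
X(E) = 9 + E (X(E) = E + 9 = 9 + E)
M(q, Y) = 2 - Y
o(j) = -1 - j (o(j) = -3 + (2 - j) = -1 - j)
N = -233/3175 (N = (9 - 20)/(-127) - 52/325 = -11*(-1/127) - 52*1/325 = 11/127 - 4/25 = -233/3175 ≈ -0.073386)
d = -73258/3175 (d = (-1 - 1*22) - 233/3175 = (-1 - 22) - 233/3175 = -23 - 233/3175 = -73258/3175 ≈ -23.073)
(-76 + 615) + d*(-781) = (-76 + 615) - 73258/3175*(-781) = 539 + 57214498/3175 = 58925823/3175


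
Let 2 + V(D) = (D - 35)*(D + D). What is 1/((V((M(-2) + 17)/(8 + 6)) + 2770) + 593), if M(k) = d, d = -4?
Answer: 98/323177 ≈ 0.00030324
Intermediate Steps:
M(k) = -4
V(D) = -2 + 2*D*(-35 + D) (V(D) = -2 + (D - 35)*(D + D) = -2 + (-35 + D)*(2*D) = -2 + 2*D*(-35 + D))
1/((V((M(-2) + 17)/(8 + 6)) + 2770) + 593) = 1/(((-2 - 70*(-4 + 17)/(8 + 6) + 2*((-4 + 17)/(8 + 6))**2) + 2770) + 593) = 1/(((-2 - 910/14 + 2*(13/14)**2) + 2770) + 593) = 1/(((-2 - 910/14 + 2*(13*(1/14))**2) + 2770) + 593) = 1/(((-2 - 70*13/14 + 2*(13/14)**2) + 2770) + 593) = 1/(((-2 - 65 + 2*(169/196)) + 2770) + 593) = 1/(((-2 - 65 + 169/98) + 2770) + 593) = 1/((-6397/98 + 2770) + 593) = 1/(265063/98 + 593) = 1/(323177/98) = 98/323177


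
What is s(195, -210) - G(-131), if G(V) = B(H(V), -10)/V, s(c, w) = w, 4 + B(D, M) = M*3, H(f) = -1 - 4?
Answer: -27544/131 ≈ -210.26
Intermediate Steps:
H(f) = -5
B(D, M) = -4 + 3*M (B(D, M) = -4 + M*3 = -4 + 3*M)
G(V) = -34/V (G(V) = (-4 + 3*(-10))/V = (-4 - 30)/V = -34/V)
s(195, -210) - G(-131) = -210 - (-34)/(-131) = -210 - (-34)*(-1)/131 = -210 - 1*34/131 = -210 - 34/131 = -27544/131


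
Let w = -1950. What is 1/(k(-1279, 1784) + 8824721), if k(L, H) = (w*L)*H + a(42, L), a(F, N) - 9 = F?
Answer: 1/4458209972 ≈ 2.2431e-10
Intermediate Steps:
a(F, N) = 9 + F
k(L, H) = 51 - 1950*H*L (k(L, H) = (-1950*L)*H + (9 + 42) = -1950*H*L + 51 = 51 - 1950*H*L)
1/(k(-1279, 1784) + 8824721) = 1/((51 - 1950*1784*(-1279)) + 8824721) = 1/((51 + 4449385200) + 8824721) = 1/(4449385251 + 8824721) = 1/4458209972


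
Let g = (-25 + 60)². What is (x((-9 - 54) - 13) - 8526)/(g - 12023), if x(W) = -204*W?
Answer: -3489/5399 ≈ -0.64623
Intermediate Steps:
g = 1225 (g = 35² = 1225)
(x((-9 - 54) - 13) - 8526)/(g - 12023) = (-204*((-9 - 54) - 13) - 8526)/(1225 - 12023) = (-204*(-63 - 13) - 8526)/(-10798) = (-204*(-76) - 8526)*(-1/10798) = (15504 - 8526)*(-1/10798) = 6978*(-1/10798) = -3489/5399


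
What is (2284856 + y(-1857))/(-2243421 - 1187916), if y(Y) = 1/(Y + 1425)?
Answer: -987057791/1482337584 ≈ -0.66588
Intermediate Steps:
y(Y) = 1/(1425 + Y)
(2284856 + y(-1857))/(-2243421 - 1187916) = (2284856 + 1/(1425 - 1857))/(-2243421 - 1187916) = (2284856 + 1/(-432))/(-3431337) = (2284856 - 1/432)*(-1/3431337) = (987057791/432)*(-1/3431337) = -987057791/1482337584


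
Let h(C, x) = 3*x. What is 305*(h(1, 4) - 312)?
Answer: -91500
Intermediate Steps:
305*(h(1, 4) - 312) = 305*(3*4 - 312) = 305*(12 - 312) = 305*(-300) = -91500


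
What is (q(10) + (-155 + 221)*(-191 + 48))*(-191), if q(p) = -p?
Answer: 1804568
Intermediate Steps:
(q(10) + (-155 + 221)*(-191 + 48))*(-191) = (-1*10 + (-155 + 221)*(-191 + 48))*(-191) = (-10 + 66*(-143))*(-191) = (-10 - 9438)*(-191) = -9448*(-191) = 1804568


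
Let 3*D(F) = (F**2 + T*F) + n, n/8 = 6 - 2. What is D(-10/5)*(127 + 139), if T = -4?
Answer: 11704/3 ≈ 3901.3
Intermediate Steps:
n = 32 (n = 8*(6 - 2) = 8*4 = 32)
D(F) = 32/3 - 4*F/3 + F**2/3 (D(F) = ((F**2 - 4*F) + 32)/3 = (32 + F**2 - 4*F)/3 = 32/3 - 4*F/3 + F**2/3)
D(-10/5)*(127 + 139) = (32/3 - (-40)/(3*5) + (-10/5)**2/3)*(127 + 139) = (32/3 - (-40)/(3*5) + (-10*1/5)**2/3)*266 = (32/3 - 4/3*(-2) + (1/3)*(-2)**2)*266 = (32/3 + 8/3 + (1/3)*4)*266 = (32/3 + 8/3 + 4/3)*266 = (44/3)*266 = 11704/3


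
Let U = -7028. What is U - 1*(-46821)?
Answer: 39793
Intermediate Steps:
U - 1*(-46821) = -7028 - 1*(-46821) = -7028 + 46821 = 39793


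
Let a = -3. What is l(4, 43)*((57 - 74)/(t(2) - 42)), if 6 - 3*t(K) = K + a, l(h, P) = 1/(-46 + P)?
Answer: -⅐ ≈ -0.14286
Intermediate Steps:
t(K) = 3 - K/3 (t(K) = 2 - (K - 3)/3 = 2 - (-3 + K)/3 = 2 + (1 - K/3) = 3 - K/3)
l(4, 43)*((57 - 74)/(t(2) - 42)) = ((57 - 74)/((3 - ⅓*2) - 42))/(-46 + 43) = (-17/((3 - ⅔) - 42))/(-3) = -(-17)/(3*(7/3 - 42)) = -(-17)/(3*(-119/3)) = -(-17)*(-3)/(3*119) = -⅓*3/7 = -⅐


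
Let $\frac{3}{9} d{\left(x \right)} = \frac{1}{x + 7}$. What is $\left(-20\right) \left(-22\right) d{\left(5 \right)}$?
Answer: $110$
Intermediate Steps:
$d{\left(x \right)} = \frac{3}{7 + x}$ ($d{\left(x \right)} = \frac{3}{x + 7} = \frac{3}{7 + x}$)
$\left(-20\right) \left(-22\right) d{\left(5 \right)} = \left(-20\right) \left(-22\right) \frac{3}{7 + 5} = 440 \cdot \frac{3}{12} = 440 \cdot 3 \cdot \frac{1}{12} = 440 \cdot \frac{1}{4} = 110$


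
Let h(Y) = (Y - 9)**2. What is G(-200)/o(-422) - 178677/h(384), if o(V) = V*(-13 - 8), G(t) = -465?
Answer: -61067637/46156250 ≈ -1.3231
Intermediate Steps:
h(Y) = (-9 + Y)**2
o(V) = -21*V (o(V) = V*(-21) = -21*V)
G(-200)/o(-422) - 178677/h(384) = -465/((-21*(-422))) - 178677/(-9 + 384)**2 = -465/8862 - 178677/(375**2) = -465*1/8862 - 178677/140625 = -155/2954 - 178677*1/140625 = -155/2954 - 19853/15625 = -61067637/46156250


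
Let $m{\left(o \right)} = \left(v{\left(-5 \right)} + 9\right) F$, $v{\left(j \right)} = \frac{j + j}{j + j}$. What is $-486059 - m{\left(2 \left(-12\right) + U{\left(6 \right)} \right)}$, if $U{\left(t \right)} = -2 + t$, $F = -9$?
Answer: $-485969$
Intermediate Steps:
$v{\left(j \right)} = 1$ ($v{\left(j \right)} = \frac{2 j}{2 j} = 2 j \frac{1}{2 j} = 1$)
$m{\left(o \right)} = -90$ ($m{\left(o \right)} = \left(1 + 9\right) \left(-9\right) = 10 \left(-9\right) = -90$)
$-486059 - m{\left(2 \left(-12\right) + U{\left(6 \right)} \right)} = -486059 - -90 = -486059 + 90 = -485969$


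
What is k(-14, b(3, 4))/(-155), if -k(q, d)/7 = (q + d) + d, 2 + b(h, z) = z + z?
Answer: -14/155 ≈ -0.090323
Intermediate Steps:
b(h, z) = -2 + 2*z (b(h, z) = -2 + (z + z) = -2 + 2*z)
k(q, d) = -14*d - 7*q (k(q, d) = -7*((q + d) + d) = -7*((d + q) + d) = -7*(q + 2*d) = -14*d - 7*q)
k(-14, b(3, 4))/(-155) = (-14*(-2 + 2*4) - 7*(-14))/(-155) = (-14*(-2 + 8) + 98)*(-1/155) = (-14*6 + 98)*(-1/155) = (-84 + 98)*(-1/155) = 14*(-1/155) = -14/155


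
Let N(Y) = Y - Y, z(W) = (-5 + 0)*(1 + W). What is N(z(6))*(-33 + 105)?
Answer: 0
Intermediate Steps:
z(W) = -5 - 5*W (z(W) = -5*(1 + W) = -5 - 5*W)
N(Y) = 0
N(z(6))*(-33 + 105) = 0*(-33 + 105) = 0*72 = 0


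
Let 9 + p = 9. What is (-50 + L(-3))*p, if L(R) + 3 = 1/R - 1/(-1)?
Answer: 0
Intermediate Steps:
p = 0 (p = -9 + 9 = 0)
L(R) = -2 + 1/R (L(R) = -3 + (1/R - 1/(-1)) = -3 + (1/R - 1*(-1)) = -3 + (1/R + 1) = -3 + (1 + 1/R) = -2 + 1/R)
(-50 + L(-3))*p = (-50 + (-2 + 1/(-3)))*0 = (-50 + (-2 - 1/3))*0 = (-50 - 7/3)*0 = -157/3*0 = 0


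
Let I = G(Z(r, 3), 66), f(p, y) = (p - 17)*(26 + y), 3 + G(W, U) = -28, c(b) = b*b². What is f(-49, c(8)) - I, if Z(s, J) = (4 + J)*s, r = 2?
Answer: -35477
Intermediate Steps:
Z(s, J) = s*(4 + J)
c(b) = b³
G(W, U) = -31 (G(W, U) = -3 - 28 = -31)
f(p, y) = (-17 + p)*(26 + y)
I = -31
f(-49, c(8)) - I = (-442 - 17*8³ + 26*(-49) - 49*8³) - 1*(-31) = (-442 - 17*512 - 1274 - 49*512) + 31 = (-442 - 8704 - 1274 - 25088) + 31 = -35508 + 31 = -35477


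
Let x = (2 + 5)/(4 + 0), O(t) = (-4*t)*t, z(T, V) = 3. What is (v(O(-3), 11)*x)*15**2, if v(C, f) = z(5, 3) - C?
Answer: 61425/4 ≈ 15356.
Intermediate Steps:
O(t) = -4*t**2
v(C, f) = 3 - C
x = 7/4 ≈ 1.7500
(v(O(-3), 11)*x)*15**2 = ((3 - (-4)*(-3)**2)*(7/4))*15**2 = ((3 - (-4)*9)*(7/4))*225 = ((3 - 1*(-36))*(7/4))*225 = ((3 + 36)*(7/4))*225 = (39*(7/4))*225 = (273/4)*225 = 61425/4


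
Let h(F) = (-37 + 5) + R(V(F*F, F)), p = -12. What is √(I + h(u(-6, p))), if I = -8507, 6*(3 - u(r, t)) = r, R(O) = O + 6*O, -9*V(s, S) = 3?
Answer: 2*I*√19218/3 ≈ 92.419*I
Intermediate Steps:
V(s, S) = -⅓ (V(s, S) = -⅑*3 = -⅓)
R(O) = 7*O
u(r, t) = 3 - r/6
h(F) = -103/3 (h(F) = (-37 + 5) + 7*(-⅓) = -32 - 7/3 = -103/3)
√(I + h(u(-6, p))) = √(-8507 - 103/3) = √(-25624/3) = 2*I*√19218/3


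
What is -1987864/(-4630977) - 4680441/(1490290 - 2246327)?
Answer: 23177913355825/3501189958149 ≈ 6.6200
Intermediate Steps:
-1987864/(-4630977) - 4680441/(1490290 - 2246327) = -1987864*(-1/4630977) - 4680441/(-756037) = 1987864/4630977 - 4680441*(-1/756037) = 1987864/4630977 + 4680441/756037 = 23177913355825/3501189958149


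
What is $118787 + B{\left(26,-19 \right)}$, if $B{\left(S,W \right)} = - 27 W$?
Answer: $119300$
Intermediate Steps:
$118787 + B{\left(26,-19 \right)} = 118787 - -513 = 118787 + 513 = 119300$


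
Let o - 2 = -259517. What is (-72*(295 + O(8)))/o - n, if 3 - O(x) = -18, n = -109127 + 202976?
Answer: -34254853/365 ≈ -93849.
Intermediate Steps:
o = -259515 (o = 2 - 259517 = -259515)
n = 93849
O(x) = 21 (O(x) = 3 - 1*(-18) = 3 + 18 = 21)
(-72*(295 + O(8)))/o - n = -72*(295 + 21)/(-259515) - 1*93849 = -72*316*(-1/259515) - 93849 = -22752*(-1/259515) - 93849 = 32/365 - 93849 = -34254853/365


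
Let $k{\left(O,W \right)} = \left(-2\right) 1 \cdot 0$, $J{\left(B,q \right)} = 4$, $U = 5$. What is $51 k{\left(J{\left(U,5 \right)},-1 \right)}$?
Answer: $0$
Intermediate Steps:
$k{\left(O,W \right)} = 0$ ($k{\left(O,W \right)} = \left(-2\right) 0 = 0$)
$51 k{\left(J{\left(U,5 \right)},-1 \right)} = 51 \cdot 0 = 0$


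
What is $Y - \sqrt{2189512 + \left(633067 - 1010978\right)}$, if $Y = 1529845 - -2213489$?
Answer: $3743334 - 3 \sqrt{201289} \approx 3.742 \cdot 10^{6}$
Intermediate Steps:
$Y = 3743334$ ($Y = 1529845 + 2213489 = 3743334$)
$Y - \sqrt{2189512 + \left(633067 - 1010978\right)} = 3743334 - \sqrt{2189512 + \left(633067 - 1010978\right)} = 3743334 - \sqrt{2189512 - 377911} = 3743334 - \sqrt{1811601} = 3743334 - 3 \sqrt{201289}$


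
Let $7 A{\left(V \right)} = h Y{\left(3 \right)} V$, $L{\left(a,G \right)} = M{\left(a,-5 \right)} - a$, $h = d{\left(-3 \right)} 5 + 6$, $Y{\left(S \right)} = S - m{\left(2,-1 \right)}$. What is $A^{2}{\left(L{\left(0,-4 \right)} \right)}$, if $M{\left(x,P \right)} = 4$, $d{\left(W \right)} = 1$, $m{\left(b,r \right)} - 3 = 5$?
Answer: $\frac{48400}{49} \approx 987.75$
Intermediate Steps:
$m{\left(b,r \right)} = 8$ ($m{\left(b,r \right)} = 3 + 5 = 8$)
$Y{\left(S \right)} = -8 + S$ ($Y{\left(S \right)} = S - 8 = -8 + S$)
$h = 11$ ($h = 1 \cdot 5 + 6 = 5 + 6 = 11$)
$L{\left(a,G \right)} = 4 - a$
$A{\left(V \right)} = - \frac{55 V}{7}$ ($A{\left(V \right)} = \frac{11 \left(-8 + 3\right) V}{7} = \frac{11 \left(-5\right) V}{7} = \frac{\left(-55\right) V}{7} = - \frac{55 V}{7}$)
$A^{2}{\left(L{\left(0,-4 \right)} \right)} = \left(- \frac{55 \left(4 - 0\right)}{7}\right)^{2} = \left(- \frac{55 \left(4 + 0\right)}{7}\right)^{2} = \left(\left(- \frac{55}{7}\right) 4\right)^{2} = \left(- \frac{220}{7}\right)^{2} = \frac{48400}{49}$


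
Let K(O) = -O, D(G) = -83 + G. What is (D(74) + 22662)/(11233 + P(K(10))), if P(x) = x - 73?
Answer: 22653/11150 ≈ 2.0317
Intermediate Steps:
P(x) = -73 + x
(D(74) + 22662)/(11233 + P(K(10))) = ((-83 + 74) + 22662)/(11233 + (-73 - 1*10)) = (-9 + 22662)/(11233 + (-73 - 10)) = 22653/(11233 - 83) = 22653/11150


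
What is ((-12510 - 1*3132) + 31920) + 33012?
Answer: 49290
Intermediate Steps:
((-12510 - 1*3132) + 31920) + 33012 = ((-12510 - 3132) + 31920) + 33012 = (-15642 + 31920) + 33012 = 16278 + 33012 = 49290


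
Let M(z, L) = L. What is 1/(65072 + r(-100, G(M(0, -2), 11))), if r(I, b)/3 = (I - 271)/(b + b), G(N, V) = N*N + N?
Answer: 4/259175 ≈ 1.5434e-5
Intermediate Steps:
G(N, V) = N + N**2 (G(N, V) = N**2 + N = N + N**2)
r(I, b) = 3*(-271 + I)/(2*b) (r(I, b) = 3*((I - 271)/(b + b)) = 3*((-271 + I)/((2*b))) = 3*((-271 + I)*(1/(2*b))) = 3*((-271 + I)/(2*b)) = 3*(-271 + I)/(2*b))
1/(65072 + r(-100, G(M(0, -2), 11))) = 1/(65072 + 3*(-271 - 100)/(2*((-2*(1 - 2))))) = 1/(65072 + (3/2)*(-371)/(-2*(-1))) = 1/(65072 + (3/2)*(-371)/2) = 1/(65072 + (3/2)*(1/2)*(-371)) = 1/(65072 - 1113/4) = 1/(259175/4) = 4/259175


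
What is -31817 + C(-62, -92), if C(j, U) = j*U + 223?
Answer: -25890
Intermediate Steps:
C(j, U) = 223 + U*j (C(j, U) = U*j + 223 = 223 + U*j)
-31817 + C(-62, -92) = -31817 + (223 - 92*(-62)) = -31817 + (223 + 5704) = -31817 + 5927 = -25890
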